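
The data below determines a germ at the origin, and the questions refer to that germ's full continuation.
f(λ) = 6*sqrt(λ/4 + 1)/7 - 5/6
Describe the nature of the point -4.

The point is an algebraic (square-root) branch point.

The term (6/7)*sqrt(1 - λ/(-4)) has argument 1 - -4/(-4) = 0 at -4: a square-root (algebraic, two-sheeted) branch point; the remaining terms are analytic or single-valued there.


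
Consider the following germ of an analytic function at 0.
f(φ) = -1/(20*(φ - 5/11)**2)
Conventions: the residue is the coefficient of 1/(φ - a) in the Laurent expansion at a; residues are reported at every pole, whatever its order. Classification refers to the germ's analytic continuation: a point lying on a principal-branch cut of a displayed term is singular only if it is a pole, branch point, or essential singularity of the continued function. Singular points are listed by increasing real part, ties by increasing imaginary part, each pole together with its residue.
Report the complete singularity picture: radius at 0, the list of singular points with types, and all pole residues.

Radius of convergence at 0: 5/11.
At 5/11: a pole of order 2; residue 0.

Denominator factor (φ - 5/11)^2: pole of order 2 at 5/11, modulus 5/11.
The radius of convergence is the smallest modulus among the singular points: 5/11.
At the order-2 pole 5/11 set g(φ) = (φ - (5/11))^2*f(φ) = -1/20.
Order-2 pole: residue = g'(a); g'(5/11) = 0, so the residue is 0.


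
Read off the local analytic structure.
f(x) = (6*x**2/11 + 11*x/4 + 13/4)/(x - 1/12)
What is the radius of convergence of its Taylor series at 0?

The radius of convergence is 1/12.

Denominator factor (x - 1/12): pole of order 1 at 1/12, modulus 1/12.
The radius of convergence is the smallest modulus among the singular points: 1/12.


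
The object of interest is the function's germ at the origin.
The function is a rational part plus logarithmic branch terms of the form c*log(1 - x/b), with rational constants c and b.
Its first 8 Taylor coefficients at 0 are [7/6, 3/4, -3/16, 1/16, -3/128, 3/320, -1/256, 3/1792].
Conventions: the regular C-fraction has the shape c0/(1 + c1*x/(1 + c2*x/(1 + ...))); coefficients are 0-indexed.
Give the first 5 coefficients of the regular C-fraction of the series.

Taylor coefficients (read off): a_0 = 7/6, a_1 = 3/4, a_2 = -3/16, a_3 = 1/16, a_4 = -3/128.
c0 = a_0 = 7/6. Peel one level at a time: if S = 1 + c*x/S' with S'(0) = 1, then c is the x-coefficient of S and S' = c*x/(S - 1).
S_1 = c0/f = 1 + (-9/14)*x + (225/392)*x^2 + ...; c1 = -9/14.
S_2 = c1*x/(S_1 - 1) = 1 + (25/28)*x + (-1/48)*x^2 + ...; c2 = 25/28.
S_3 = c2*x/(S_2 - 1) = 1 + (7/300)*x + (-119/22500)*x^2 + ...; c3 = 7/300.
S_4 = c3*x/(S_3 - 1) = 1 + (17/75)*x + ...; c4 = 17/75.

The regular C-fraction coefficients are [7/6, -9/14, 25/28, 7/300, 17/75].


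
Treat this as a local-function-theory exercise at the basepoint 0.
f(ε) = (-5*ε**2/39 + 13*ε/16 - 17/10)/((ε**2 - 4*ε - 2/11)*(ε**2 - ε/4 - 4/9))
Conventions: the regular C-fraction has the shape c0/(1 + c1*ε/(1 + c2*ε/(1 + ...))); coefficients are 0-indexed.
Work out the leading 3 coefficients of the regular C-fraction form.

Taylor coefficients (expand at 0): a_0 = -1683/80, a_1 = 620433/1280, a_2 = -2886209733/266240.
c0 = a_0 = -1683/80. Peel one level at a time: if S = 1 + c*ε/S' with S'(0) = 1, then c is the ε-coefficient of S and S' = c*ε/(S - 1).
S_1 = c0/f = 1 + (6267/272)*ε + (22450477/1442688)*ε^2 + ...; c1 = 6267/272.
S_2 = c1*ε/(S_1 - 1) = 1 + (-22450477/33240168)*ε + ...; c2 = -22450477/33240168.

The regular C-fraction coefficients are [-1683/80, 6267/272, -22450477/33240168].


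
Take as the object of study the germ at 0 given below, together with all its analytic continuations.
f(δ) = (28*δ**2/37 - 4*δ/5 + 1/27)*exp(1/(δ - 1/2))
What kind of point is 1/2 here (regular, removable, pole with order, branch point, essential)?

The exponent 1/(δ - (1/2)) has a pole at 1/2, so exp(1/(δ - (1/2))) takes every nonzero value near it: an essential singularity (not a pole of any order).

The point is an essential singularity.


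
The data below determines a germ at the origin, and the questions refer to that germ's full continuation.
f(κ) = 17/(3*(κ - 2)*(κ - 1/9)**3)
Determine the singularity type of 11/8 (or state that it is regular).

Denominator factors: κ - 1/9 = 91/72 at κ = 11/8; κ - 2 = -5/8 at κ = 11/8 — none vanishes.
So the germ continues analytically to 11/8.

The point is a regular point.


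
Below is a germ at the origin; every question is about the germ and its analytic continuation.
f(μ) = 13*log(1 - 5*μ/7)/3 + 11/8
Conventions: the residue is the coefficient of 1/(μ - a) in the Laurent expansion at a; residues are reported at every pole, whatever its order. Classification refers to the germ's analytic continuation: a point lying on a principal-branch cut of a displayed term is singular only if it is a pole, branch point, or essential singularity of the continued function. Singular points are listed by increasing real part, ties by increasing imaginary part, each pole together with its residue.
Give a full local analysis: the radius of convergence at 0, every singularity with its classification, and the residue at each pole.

Branch term (13/3)*log(1 - μ/(7/5)): its argument vanishes at μ = 7/5, a logarithmic branch point, modulus 7/5.
The radius of convergence is the smallest modulus among the singular points: 7/5.

Radius of convergence at 0: 7/5.
At 7/5: a logarithmic branch point.


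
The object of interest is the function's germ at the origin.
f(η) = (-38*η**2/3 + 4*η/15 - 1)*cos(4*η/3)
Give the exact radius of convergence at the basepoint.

The factor cos(4*η/3) is entire and contributes no finite singular point.
The polynomial part has no poles.
No finite singular points: the Taylor series at 0 converges everywhere.

The radius of convergence is infinite.


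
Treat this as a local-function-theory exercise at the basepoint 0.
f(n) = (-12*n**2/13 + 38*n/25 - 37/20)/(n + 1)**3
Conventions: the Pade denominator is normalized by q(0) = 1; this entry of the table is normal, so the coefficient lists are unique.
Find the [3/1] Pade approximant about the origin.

The Pade approximant has numerator coefficients [-37/20, 16269267/3950600, -272315663/51357800, 100907753/25678900]; denominator coefficients [1, 63035/39506].

Taylor coefficients needed (expand at 0): a_0 = -37/20, a_1 = 707/100, a_2 = -10779/650, a_3 = 19753/650, a_4 = -12607/260.
Write the denominator as Q(n) = 1 + q1*n. Requiring Q*f - P = O(n^5) with deg P <= 3 kills the coefficients of n^4..n^4 in Q*f:
  n^4: a_4 + q1*a_3 = 0, i.e. -12607/260 + (19753/650)*q1 = 0.
Solving this linear system: q1 = 63035/39506.
The numerator is Q*f truncated at degree 3: P0 = a_0 = -37/20; P1 = a_1 + q1*a_0 = 16269267/3950600; P2 = a_2 + q1*a_1 = -272315663/51357800; P3 = a_3 + q1*a_2 = 100907753/25678900.


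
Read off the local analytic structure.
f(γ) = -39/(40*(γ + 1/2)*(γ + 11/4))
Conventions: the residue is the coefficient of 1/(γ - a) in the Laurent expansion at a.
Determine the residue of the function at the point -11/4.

The residue is 13/30.

At the order-1 pole -11/4 set g(γ) = (γ - (-11/4))*f(γ) = -39/(40*(γ + 1/2)).
Simple pole: residue = g(a) at a = -11/4, which is 13/30.


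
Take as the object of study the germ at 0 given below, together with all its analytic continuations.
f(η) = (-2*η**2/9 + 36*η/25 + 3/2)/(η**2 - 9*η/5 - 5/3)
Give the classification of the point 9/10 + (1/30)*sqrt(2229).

The denominator factor η**2 - 9*η/5 - 5/3 vanishes at 9/10 + (1/30)*sqrt(2229) and appears to the power 1; the numerator there equals 13943/6750 + (13/375)*sqrt(2229), nonzero, and no other factor vanishes.
Hence a pole whose order is the multiplicity, 1.

The point is a pole of order 1.


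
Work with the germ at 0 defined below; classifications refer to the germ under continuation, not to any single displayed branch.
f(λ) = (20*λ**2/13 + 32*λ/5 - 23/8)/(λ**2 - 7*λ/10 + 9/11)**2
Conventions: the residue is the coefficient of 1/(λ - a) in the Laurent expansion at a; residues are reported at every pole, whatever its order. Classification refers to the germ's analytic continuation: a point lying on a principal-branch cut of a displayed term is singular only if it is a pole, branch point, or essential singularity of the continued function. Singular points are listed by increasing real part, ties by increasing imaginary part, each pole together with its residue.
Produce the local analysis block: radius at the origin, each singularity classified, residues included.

Denominator factor (λ**2 - 7*λ/10 + 9/11)^2: discriminant -3061/1100, complex-conjugate roots (7/20) + ((1/220)*sqrt(33671))*i and (7/20) - ((1/220)*sqrt(33671))*i; poles of order 2, moduli (3/11)*sqrt(11) and (3/11)*sqrt(11).
The radius of convergence is the smallest modulus among the singular points: (3/11)*sqrt(11).
The factor λ**2 - 7*λ/10 + 9/11 splits as (λ - a)(λ - a') with a = (7/20) - ((1/220)*sqrt(33671))*i, a' = (7/20) + ((1/220)*sqrt(33671))*i. At the order-2 pole a set g(λ) = (λ - a)^2*f(λ) = [20*λ**2/13 + 32*λ/5 - 23/8] / (λ - a')^2.
Order-2 pole: residue = g'(a); g'((7/20) - ((1/220)*sqrt(33671))*i) = ((178390/121806373)*sqrt(33671))*i, so the residue is ((178390/121806373)*sqrt(33671))*i.
The factor λ**2 - 7*λ/10 + 9/11 splits as (λ - a)(λ - a') with a = (7/20) + ((1/220)*sqrt(33671))*i, a' = (7/20) - ((1/220)*sqrt(33671))*i. At the order-2 pole a set g(λ) = (λ - a)^2*f(λ) = [20*λ**2/13 + 32*λ/5 - 23/8] / (λ - a')^2.
Order-2 pole: residue = g'(a); g'((7/20) + ((1/220)*sqrt(33671))*i) = -((178390/121806373)*sqrt(33671))*i, so the residue is -((178390/121806373)*sqrt(33671))*i.
List the singular points by increasing real part (a conjugate pair: the negative imaginary part first).

Radius of convergence at 0: (3/11)*sqrt(11).
At (7/20) - ((1/220)*sqrt(33671))*i: a pole of order 2; residue ((178390/121806373)*sqrt(33671))*i.
At (7/20) + ((1/220)*sqrt(33671))*i: a pole of order 2; residue -((178390/121806373)*sqrt(33671))*i.


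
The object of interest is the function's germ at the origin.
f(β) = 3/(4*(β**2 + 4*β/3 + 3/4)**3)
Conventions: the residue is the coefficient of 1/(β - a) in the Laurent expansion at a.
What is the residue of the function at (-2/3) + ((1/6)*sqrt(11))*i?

The residue is -((2187/2662)*sqrt(11))*i.

The factor β**2 + 4*β/3 + 3/4 splits as (β - a)(β - a') with a = (-2/3) + ((1/6)*sqrt(11))*i, a' = (-2/3) - ((1/6)*sqrt(11))*i. At the order-3 pole a set g(β) = (β - a)^3*f(β) = [3/4] / (β - a')^3.
Order-3 pole: residue = g''(a)/2; g''((-2/3) + ((1/6)*sqrt(11))*i) = -((2187/1331)*sqrt(11))*i, so the residue is -((2187/2662)*sqrt(11))*i.


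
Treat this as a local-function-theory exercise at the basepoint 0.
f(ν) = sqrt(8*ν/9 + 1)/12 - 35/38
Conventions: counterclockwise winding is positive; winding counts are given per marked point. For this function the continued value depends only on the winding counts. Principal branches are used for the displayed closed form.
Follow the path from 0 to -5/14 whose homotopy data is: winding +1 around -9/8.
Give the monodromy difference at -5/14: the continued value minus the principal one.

Continued minus principal equals -(1/126)*sqrt(301).

The rational part is single-valued and drops out of the difference; each branch term changes only by its own monodromy.
(1/12)*sqrt(1 - ν/(-9/8)): winding +1 is odd, the square root flips sign, contributing -2*(1/12)*sqrt(1 - (-5/14)/(-9/8)) = -2*(1/12)*sqrt(43/63) = -(1/126)*sqrt(301).
Summing the contributions at ν = -5/14 gives -(1/126)*sqrt(301).


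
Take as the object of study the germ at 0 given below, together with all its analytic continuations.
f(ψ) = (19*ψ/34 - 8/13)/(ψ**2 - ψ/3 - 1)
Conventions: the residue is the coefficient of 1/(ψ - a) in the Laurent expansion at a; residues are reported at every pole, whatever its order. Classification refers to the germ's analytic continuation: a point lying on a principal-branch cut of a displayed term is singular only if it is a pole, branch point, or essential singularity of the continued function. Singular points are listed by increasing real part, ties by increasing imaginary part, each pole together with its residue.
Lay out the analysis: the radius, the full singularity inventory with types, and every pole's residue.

Denominator factor (ψ**2 - ψ/3 - 1): discriminant 37/9, real irrational roots 1/6 + (1/6)*sqrt(37) and 1/6 - (1/6)*sqrt(37); poles of order 1, moduli 1/6 + (1/6)*sqrt(37) and -1/6 + (1/6)*sqrt(37).
The radius of convergence is the smallest modulus among the singular points: -1/6 + (1/6)*sqrt(37).
The factor ψ**2 - ψ/3 - 1 splits as (ψ - a)(ψ - a') with a = 1/6 - (1/6)*sqrt(37), a' = 1/6 + (1/6)*sqrt(37). At the order-1 pole a set g(ψ) = (ψ - a)*f(ψ) = [19*ψ/34 - 8/13] / (ψ - a').
Simple pole: residue = g(a) at a = 1/6 - (1/6)*sqrt(37), which is 19/68 + (1385/32708)*sqrt(37).
The factor ψ**2 - ψ/3 - 1 splits as (ψ - a)(ψ - a') with a = 1/6 + (1/6)*sqrt(37), a' = 1/6 - (1/6)*sqrt(37). At the order-1 pole a set g(ψ) = (ψ - a)*f(ψ) = [19*ψ/34 - 8/13] / (ψ - a').
Simple pole: residue = g(a) at a = 1/6 + (1/6)*sqrt(37), which is 19/68 - (1385/32708)*sqrt(37).
List the singular points by increasing real part (a conjugate pair: the negative imaginary part first).

Radius of convergence at 0: -1/6 + (1/6)*sqrt(37).
At 1/6 - (1/6)*sqrt(37): a pole of order 1; residue 19/68 + (1385/32708)*sqrt(37).
At 1/6 + (1/6)*sqrt(37): a pole of order 1; residue 19/68 - (1385/32708)*sqrt(37).


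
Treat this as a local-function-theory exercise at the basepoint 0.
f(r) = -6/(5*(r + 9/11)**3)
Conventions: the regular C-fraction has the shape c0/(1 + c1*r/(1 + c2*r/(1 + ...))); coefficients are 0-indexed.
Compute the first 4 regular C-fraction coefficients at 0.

Taylor coefficients (expand at 0): a_0 = -2662/1215, a_1 = 29282/3645, a_2 = -644204/32805, a_3 = 7086244/177147.
c0 = a_0 = -2662/1215. Peel one level at a time: if S = 1 + c*r/S' with S'(0) = 1, then c is the r-coefficient of S and S' = c*r/(S - 1).
S_1 = c0/f = 1 + (11/3)*r + (121/27)*r^2 + ...; c1 = 11/3.
S_2 = c1*r/(S_1 - 1) = 1 + (-11/9)*r + (242/243)*r^2 + ...; c2 = -11/9.
S_3 = c2*r/(S_2 - 1) = 1 + (22/27)*r + ...; c3 = 22/27.

The regular C-fraction coefficients are [-2662/1215, 11/3, -11/9, 22/27].


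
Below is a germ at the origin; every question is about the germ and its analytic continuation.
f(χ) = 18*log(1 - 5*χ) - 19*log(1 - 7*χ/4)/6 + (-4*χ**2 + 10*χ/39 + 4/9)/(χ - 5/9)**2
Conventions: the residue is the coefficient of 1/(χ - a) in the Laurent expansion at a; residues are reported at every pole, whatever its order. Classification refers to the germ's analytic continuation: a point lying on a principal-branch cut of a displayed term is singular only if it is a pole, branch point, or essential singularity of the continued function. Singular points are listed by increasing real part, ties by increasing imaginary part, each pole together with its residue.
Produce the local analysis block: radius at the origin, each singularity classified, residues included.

Radius of convergence at 0: 1/5.
At 1/5: a logarithmic branch point.
At 5/9: a pole of order 2; residue -490/117.
At 4/7: a logarithmic branch point.

Denominator factor (χ - 5/9)^2: pole of order 2 at 5/9, modulus 5/9.
Branch term (-19/6)*log(1 - χ/(4/7)): its argument vanishes at χ = 4/7, a logarithmic branch point, modulus 4/7.
Branch term (18)*log(1 - χ/(1/5)): its argument vanishes at χ = 1/5, a logarithmic branch point, modulus 1/5.
The radius of convergence is the smallest modulus among the singular points: 1/5.
The branch terms are analytic at 5/9 and contribute nothing to the residue; only the rational part matters.
At the order-2 pole 5/9 set g(χ) = (χ - (5/9))^2*(rational part) = -4*χ**2 + 10*χ/39 + 4/9.
Order-2 pole: residue = g'(a); g'(5/9) = -490/117, so the residue is -490/117.
List the singular points by increasing real part (a conjugate pair: the negative imaginary part first).


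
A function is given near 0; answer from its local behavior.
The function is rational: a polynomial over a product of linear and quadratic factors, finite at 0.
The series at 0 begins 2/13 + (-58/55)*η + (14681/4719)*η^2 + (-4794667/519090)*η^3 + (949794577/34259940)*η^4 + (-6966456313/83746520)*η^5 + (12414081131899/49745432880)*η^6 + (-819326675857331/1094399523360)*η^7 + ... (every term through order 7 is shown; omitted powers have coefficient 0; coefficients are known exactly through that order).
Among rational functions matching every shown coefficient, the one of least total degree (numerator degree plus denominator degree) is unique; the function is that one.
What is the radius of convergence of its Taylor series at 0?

No rational of total degree below 4 reproduces all 8 coefficients; solving the [1/3] Pade equations on them gives f(η) = (4/13 - 6*η/5)/((η + 1/3)*(η**2 - 3*η/11 + 6)), whose expansion matches every shown term.
Denominator factor (η + 1/3): pole of order 1 at -1/3, modulus 1/3.
Denominator factor (η**2 - 3*η/11 + 6): discriminant -2895/121, complex-conjugate roots (3/22) + ((1/22)*sqrt(2895))*i and (3/22) - ((1/22)*sqrt(2895))*i; poles of order 1, moduli sqrt(6) and sqrt(6).
The radius of convergence is the smallest modulus among the singular points: 1/3.

The radius of convergence is 1/3.


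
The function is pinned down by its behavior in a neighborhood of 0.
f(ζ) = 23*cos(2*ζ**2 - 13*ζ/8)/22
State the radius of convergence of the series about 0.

The radius of convergence is infinite.

The factor cos(2*ζ**2 - 13*ζ/8) is entire and contributes no finite singular point.
The polynomial part has no poles.
No finite singular points: the Taylor series at 0 converges everywhere.


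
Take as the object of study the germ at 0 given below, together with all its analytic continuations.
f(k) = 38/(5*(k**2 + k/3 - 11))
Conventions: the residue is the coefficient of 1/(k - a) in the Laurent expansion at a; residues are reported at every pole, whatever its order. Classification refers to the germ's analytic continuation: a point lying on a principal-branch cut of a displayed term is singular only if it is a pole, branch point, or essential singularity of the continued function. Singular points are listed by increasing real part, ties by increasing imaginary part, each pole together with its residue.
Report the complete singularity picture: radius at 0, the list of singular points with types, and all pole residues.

Radius of convergence at 0: -1/6 + (1/6)*sqrt(397).
At -1/6 - (1/6)*sqrt(397): a pole of order 1; residue -(114/1985)*sqrt(397).
At -1/6 + (1/6)*sqrt(397): a pole of order 1; residue (114/1985)*sqrt(397).

Denominator factor (k**2 + k/3 - 11): discriminant 397/9, real irrational roots -1/6 + (1/6)*sqrt(397) and -1/6 - (1/6)*sqrt(397); poles of order 1, moduli -1/6 + (1/6)*sqrt(397) and 1/6 + (1/6)*sqrt(397).
The radius of convergence is the smallest modulus among the singular points: -1/6 + (1/6)*sqrt(397).
The factor k**2 + k/3 - 11 splits as (k - a)(k - a') with a = -1/6 - (1/6)*sqrt(397), a' = -1/6 + (1/6)*sqrt(397). At the order-1 pole a set g(k) = (k - a)*f(k) = [38/5] / (k - a').
Simple pole: residue = g(a) at a = -1/6 - (1/6)*sqrt(397), which is -(114/1985)*sqrt(397).
The factor k**2 + k/3 - 11 splits as (k - a)(k - a') with a = -1/6 + (1/6)*sqrt(397), a' = -1/6 - (1/6)*sqrt(397). At the order-1 pole a set g(k) = (k - a)*f(k) = [38/5] / (k - a').
Simple pole: residue = g(a) at a = -1/6 + (1/6)*sqrt(397), which is (114/1985)*sqrt(397).
List the singular points by increasing real part (a conjugate pair: the negative imaginary part first).


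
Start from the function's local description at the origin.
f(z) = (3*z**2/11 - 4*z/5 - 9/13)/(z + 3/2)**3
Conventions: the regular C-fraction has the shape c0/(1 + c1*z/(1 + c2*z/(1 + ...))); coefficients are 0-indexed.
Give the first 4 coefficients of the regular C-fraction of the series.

The regular C-fraction coefficients are [-8/39, 38/45, -881/990, 445035/368258].

Taylor coefficients (expand at 0): a_0 = -8/39, a_1 = 304/1755, a_2 = 152/19305, a_3 = -10768/57915.
c0 = a_0 = -8/39. Peel one level at a time: if S = 1 + c*z/S' with S'(0) = 1, then c is the z-coefficient of S and S' = c*z/(S - 1).
S_1 = c0/f = 1 + (38/45)*z + (16739/22275)*z^2 + ...; c1 = 38/45.
S_2 = c1*z/(S_1 - 1) = 1 + (-881/990)*z + (29669/27588)*z^2 + ...; c2 = -881/990.
S_3 = c2*z/(S_2 - 1) = 1 + (445035/368258)*z + ...; c3 = 445035/368258.


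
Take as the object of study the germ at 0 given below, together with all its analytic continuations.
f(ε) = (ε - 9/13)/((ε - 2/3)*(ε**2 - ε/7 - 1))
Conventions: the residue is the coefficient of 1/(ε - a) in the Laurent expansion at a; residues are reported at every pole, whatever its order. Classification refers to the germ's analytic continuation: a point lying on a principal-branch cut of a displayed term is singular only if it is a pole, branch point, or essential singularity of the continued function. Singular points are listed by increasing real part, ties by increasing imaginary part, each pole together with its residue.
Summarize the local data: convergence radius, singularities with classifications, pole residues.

Radius of convergence at 0: 2/3.
At 1/14 - (1/14)*sqrt(197): a pole of order 1; residue -21/1066 - (7287/210002)*sqrt(197).
At 2/3: a pole of order 1; residue 21/533.
At 1/14 + (1/14)*sqrt(197): a pole of order 1; residue -21/1066 + (7287/210002)*sqrt(197).


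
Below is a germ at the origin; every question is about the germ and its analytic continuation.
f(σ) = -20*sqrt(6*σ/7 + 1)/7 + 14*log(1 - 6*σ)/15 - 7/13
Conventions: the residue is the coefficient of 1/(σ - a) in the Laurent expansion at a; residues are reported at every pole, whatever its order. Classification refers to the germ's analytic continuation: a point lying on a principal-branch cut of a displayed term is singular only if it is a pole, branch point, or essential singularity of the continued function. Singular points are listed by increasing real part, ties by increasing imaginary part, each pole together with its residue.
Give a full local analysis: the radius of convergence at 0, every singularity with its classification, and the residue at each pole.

Radius of convergence at 0: 1/6.
At -7/6: an algebraic (square-root) branch point.
At 1/6: a logarithmic branch point.

Branch term (-20/7)*sqrt(1 - σ/(-7/6)): its argument vanishes at σ = -7/6, a square-root branch point, modulus 7/6.
Branch term (14/15)*log(1 - σ/(1/6)): its argument vanishes at σ = 1/6, a logarithmic branch point, modulus 1/6.
The radius of convergence is the smallest modulus among the singular points: 1/6.
List the singular points by increasing real part (a conjugate pair: the negative imaginary part first).


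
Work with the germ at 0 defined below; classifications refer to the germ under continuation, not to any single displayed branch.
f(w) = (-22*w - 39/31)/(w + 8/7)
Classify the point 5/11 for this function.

The point is a regular point.

Denominator factors: w + 8/7 = 123/77 at w = 5/11 — none vanishes.
So the germ continues analytically to 5/11.


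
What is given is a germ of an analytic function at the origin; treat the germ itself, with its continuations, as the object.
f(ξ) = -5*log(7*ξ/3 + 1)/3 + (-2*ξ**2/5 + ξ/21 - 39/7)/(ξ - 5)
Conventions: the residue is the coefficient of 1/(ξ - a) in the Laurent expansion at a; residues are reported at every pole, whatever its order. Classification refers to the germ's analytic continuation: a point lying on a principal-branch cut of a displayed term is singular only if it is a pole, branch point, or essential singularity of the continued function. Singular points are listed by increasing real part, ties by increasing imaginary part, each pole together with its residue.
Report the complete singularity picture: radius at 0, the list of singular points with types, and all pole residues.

Denominator factor (ξ - 5): pole of order 1 at 5, modulus 5.
Branch term (-5/3)*log(1 - ξ/(-3/7)): its argument vanishes at ξ = -3/7, a logarithmic branch point, modulus 3/7.
The radius of convergence is the smallest modulus among the singular points: 3/7.
The branch term is analytic at 5 and contributes nothing to the residue; only the rational part matters.
At the order-1 pole 5 set g(ξ) = (ξ - (5))*(rational part) = -2*ξ**2/5 + ξ/21 - 39/7.
Simple pole: residue = g(a) at a = 5, which is -46/3.
List the singular points by increasing real part (a conjugate pair: the negative imaginary part first).

Radius of convergence at 0: 3/7.
At -3/7: a logarithmic branch point.
At 5: a pole of order 1; residue -46/3.


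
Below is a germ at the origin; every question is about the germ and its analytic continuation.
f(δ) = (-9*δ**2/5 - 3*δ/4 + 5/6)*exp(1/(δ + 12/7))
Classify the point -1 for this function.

There is no denominator, hence no pole anywhere.
The essential point of exp(1/(δ - (-12/7))) is -12/7, not -1.
So the germ continues analytically to -1.

The point is a regular point.


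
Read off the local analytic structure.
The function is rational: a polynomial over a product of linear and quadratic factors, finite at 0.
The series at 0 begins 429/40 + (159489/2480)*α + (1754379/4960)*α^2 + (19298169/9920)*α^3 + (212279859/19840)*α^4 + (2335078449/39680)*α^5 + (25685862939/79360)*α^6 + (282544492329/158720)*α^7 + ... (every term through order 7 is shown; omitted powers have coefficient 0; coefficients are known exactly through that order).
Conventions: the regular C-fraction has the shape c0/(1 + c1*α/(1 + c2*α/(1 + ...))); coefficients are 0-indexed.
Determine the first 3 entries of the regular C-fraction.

Taylor coefficients (read off): a_0 = 429/40, a_1 = 159489/2480, a_2 = 1754379/4960.
c0 = a_0 = 429/40. Peel one level at a time: if S = 1 + c*α/S' with S'(0) = 1, then c is the α-coefficient of S and S' = c*α/(S - 1).
S_1 = c0/f = 1 + (-4833/806)*α + (483300/162409)*α^2 + ...; c1 = -4833/806.
S_2 = c1*α/(S_1 - 1) = 1 + (200/403)*α + ...; c2 = 200/403.

The regular C-fraction coefficients are [429/40, -4833/806, 200/403].


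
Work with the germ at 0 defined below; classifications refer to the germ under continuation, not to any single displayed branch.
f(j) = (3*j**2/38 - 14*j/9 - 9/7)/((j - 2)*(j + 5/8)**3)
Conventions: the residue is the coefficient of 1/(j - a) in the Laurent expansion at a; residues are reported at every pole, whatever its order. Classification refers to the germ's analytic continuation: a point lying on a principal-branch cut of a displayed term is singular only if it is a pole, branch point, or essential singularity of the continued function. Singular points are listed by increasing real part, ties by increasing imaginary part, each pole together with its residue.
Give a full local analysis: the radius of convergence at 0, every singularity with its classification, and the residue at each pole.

Denominator factor (j + 5/8)^3: pole of order 3 at -5/8, modulus 5/8.
Denominator factor (j - 2): pole of order 1 at 2, modulus 2.
The radius of convergence is the smallest modulus among the singular points: 5/8.
At the order-3 pole -5/8 set g(j) = (j - (-5/8))^3*f(j) = (3*j**2/38 - 14*j/9 - 9/7)/(j - 2).
Order-3 pole: residue = g''(a)/2; g''(-5/8) = 5002240/11085417, so the residue is 2501120/11085417.
At the order-1 pole 2 set g(j) = (j - (2))*f(j) = (3*j**2/38 - 14*j/9 - 9/7)/(j + 5/8)**3.
Simple pole: residue = g(a) at a = 2, which is -2501120/11085417.
List the singular points by increasing real part (a conjugate pair: the negative imaginary part first).

Radius of convergence at 0: 5/8.
At -5/8: a pole of order 3; residue 2501120/11085417.
At 2: a pole of order 1; residue -2501120/11085417.


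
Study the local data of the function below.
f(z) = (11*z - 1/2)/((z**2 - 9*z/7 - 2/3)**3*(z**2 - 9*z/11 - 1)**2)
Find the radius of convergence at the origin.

Denominator factor (z**2 - 9*z/7 - 2/3)^3: discriminant 635/147, real irrational roots 9/14 + (1/42)*sqrt(1905) and 9/14 - (1/42)*sqrt(1905); poles of order 3, moduli 9/14 + (1/42)*sqrt(1905) and -9/14 + (1/42)*sqrt(1905).
Denominator factor (z**2 - 9*z/11 - 1)^2: discriminant 565/121, real irrational roots 9/22 + (1/22)*sqrt(565) and 9/22 - (1/22)*sqrt(565); poles of order 2, moduli 9/22 + (1/22)*sqrt(565) and -9/22 + (1/22)*sqrt(565).
The radius of convergence is the smallest modulus among the singular points: -9/14 + (1/42)*sqrt(1905).

The radius of convergence is -9/14 + (1/42)*sqrt(1905).


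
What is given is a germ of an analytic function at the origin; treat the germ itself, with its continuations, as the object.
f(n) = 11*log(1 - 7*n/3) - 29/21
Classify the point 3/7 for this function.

The term (11)*log(1 - n/(3/7)) has argument 1 - 3/7/(3/7) = 0 at 3/7: a logarithmic (infinitely-sheeted) branch point; the remaining terms are analytic or single-valued there.

The point is a logarithmic branch point.


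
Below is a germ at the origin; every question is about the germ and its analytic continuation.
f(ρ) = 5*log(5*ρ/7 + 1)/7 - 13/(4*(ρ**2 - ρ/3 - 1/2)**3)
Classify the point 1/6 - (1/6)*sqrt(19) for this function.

The point is a pole of order 3.

The denominator factor ρ**2 - ρ/3 - 1/2 vanishes at 1/6 - (1/6)*sqrt(19) and appears to the power 3; the numerator there equals -13/4, nonzero, and no other factor vanishes.
The branch terms are analytic at this point.
Hence a pole whose order is the multiplicity, 3.


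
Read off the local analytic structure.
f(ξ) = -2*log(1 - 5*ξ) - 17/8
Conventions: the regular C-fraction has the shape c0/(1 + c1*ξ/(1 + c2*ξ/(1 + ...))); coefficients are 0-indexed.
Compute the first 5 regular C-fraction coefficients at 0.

The regular C-fraction coefficients are [-17/8, 80/17, -245/34, -85/294, -325/147].

Taylor coefficients (expand at 0): a_0 = -17/8, a_1 = 10, a_2 = 25, a_3 = 250/3, a_4 = 625/2.
c0 = a_0 = -17/8. Peel one level at a time: if S = 1 + c*ξ/S' with S'(0) = 1, then c is the ξ-coefficient of S and S' = c*ξ/(S - 1).
S_1 = c0/f = 1 + (80/17)*ξ + (9800/289)*ξ^2 + ...; c1 = 80/17.
S_2 = c1*ξ/(S_1 - 1) = 1 + (-245/34)*ξ + (-25/12)*ξ^2 + ...; c2 = -245/34.
S_3 = c2*ξ/(S_2 - 1) = 1 + (-85/294)*ξ + (-27625/43218)*ξ^2 + ...; c3 = -85/294.
S_4 = c3*ξ/(S_3 - 1) = 1 + (-325/147)*ξ + ...; c4 = -325/147.


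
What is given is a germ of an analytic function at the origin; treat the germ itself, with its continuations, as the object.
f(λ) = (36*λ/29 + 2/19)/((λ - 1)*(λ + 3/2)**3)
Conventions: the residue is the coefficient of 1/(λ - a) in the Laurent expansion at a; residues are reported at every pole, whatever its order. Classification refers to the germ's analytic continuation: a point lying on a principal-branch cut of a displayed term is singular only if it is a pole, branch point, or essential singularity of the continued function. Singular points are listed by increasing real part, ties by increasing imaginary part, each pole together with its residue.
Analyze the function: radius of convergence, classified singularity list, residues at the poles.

Denominator factor (λ + 3/2)^3: pole of order 3 at -3/2, modulus 3/2.
Denominator factor (λ - 1): pole of order 1 at 1, modulus 1.
The radius of convergence is the smallest modulus among the singular points: 1.
At the order-3 pole -3/2 set g(λ) = (λ - (-3/2))^3*f(λ) = (36*λ/29 + 2/19)/(λ - 1).
Order-3 pole: residue = g''(a)/2; g''(-3/2) = -11872/68875, so the residue is -5936/68875.
At the order-1 pole 1 set g(λ) = (λ - (1))*f(λ) = (36*λ/29 + 2/19)/(λ + 3/2)**3.
Simple pole: residue = g(a) at a = 1, which is 5936/68875.
List the singular points by increasing real part (a conjugate pair: the negative imaginary part first).

Radius of convergence at 0: 1.
At -3/2: a pole of order 3; residue -5936/68875.
At 1: a pole of order 1; residue 5936/68875.


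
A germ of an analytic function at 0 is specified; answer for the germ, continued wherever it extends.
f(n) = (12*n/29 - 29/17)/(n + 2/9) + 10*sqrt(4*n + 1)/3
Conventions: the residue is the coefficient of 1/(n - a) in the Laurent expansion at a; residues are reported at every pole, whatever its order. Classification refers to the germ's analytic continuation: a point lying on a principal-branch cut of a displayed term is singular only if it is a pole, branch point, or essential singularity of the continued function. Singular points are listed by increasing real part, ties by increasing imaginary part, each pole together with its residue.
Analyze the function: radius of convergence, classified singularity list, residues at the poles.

Denominator factor (n + 2/9): pole of order 1 at -2/9, modulus 2/9.
Branch term (10/3)*sqrt(1 - n/(-1/4)): its argument vanishes at n = -1/4, a square-root branch point, modulus 1/4.
The radius of convergence is the smallest modulus among the singular points: 2/9.
The branch term is analytic at -2/9 and contributes nothing to the residue; only the rational part matters.
At the order-1 pole -2/9 set g(n) = (n - (-2/9))*(rational part) = 12*n/29 - 29/17.
Simple pole: residue = g(a) at a = -2/9, which is -2659/1479.
List the singular points by increasing real part (a conjugate pair: the negative imaginary part first).

Radius of convergence at 0: 2/9.
At -1/4: an algebraic (square-root) branch point.
At -2/9: a pole of order 1; residue -2659/1479.


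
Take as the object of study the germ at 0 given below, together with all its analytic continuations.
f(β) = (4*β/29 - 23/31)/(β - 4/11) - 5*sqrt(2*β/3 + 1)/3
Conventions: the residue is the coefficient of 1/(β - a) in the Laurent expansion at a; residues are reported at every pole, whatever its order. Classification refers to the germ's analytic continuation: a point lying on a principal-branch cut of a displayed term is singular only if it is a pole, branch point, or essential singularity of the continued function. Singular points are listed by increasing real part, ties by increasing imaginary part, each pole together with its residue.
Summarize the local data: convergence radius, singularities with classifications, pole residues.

Denominator factor (β - 4/11): pole of order 1 at 4/11, modulus 4/11.
Branch term (-5/3)*sqrt(1 - β/(-3/2)): its argument vanishes at β = -3/2, a square-root branch point, modulus 3/2.
The radius of convergence is the smallest modulus among the singular points: 4/11.
The branch term is analytic at 4/11 and contributes nothing to the residue; only the rational part matters.
At the order-1 pole 4/11 set g(β) = (β - (4/11))*(rational part) = 4*β/29 - 23/31.
Simple pole: residue = g(a) at a = 4/11, which is -6841/9889.
List the singular points by increasing real part (a conjugate pair: the negative imaginary part first).

Radius of convergence at 0: 4/11.
At -3/2: an algebraic (square-root) branch point.
At 4/11: a pole of order 1; residue -6841/9889.


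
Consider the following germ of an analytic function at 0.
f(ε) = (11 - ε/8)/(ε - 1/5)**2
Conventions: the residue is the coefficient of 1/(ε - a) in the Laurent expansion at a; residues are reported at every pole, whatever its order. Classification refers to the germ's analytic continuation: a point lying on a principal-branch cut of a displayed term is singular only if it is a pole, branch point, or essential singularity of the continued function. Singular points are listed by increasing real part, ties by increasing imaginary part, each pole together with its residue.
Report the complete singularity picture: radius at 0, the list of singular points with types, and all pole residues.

Denominator factor (ε - 1/5)^2: pole of order 2 at 1/5, modulus 1/5.
The radius of convergence is the smallest modulus among the singular points: 1/5.
At the order-2 pole 1/5 set g(ε) = (ε - (1/5))^2*f(ε) = 11 - ε/8.
Order-2 pole: residue = g'(a); g'(1/5) = -1/8, so the residue is -1/8.

Radius of convergence at 0: 1/5.
At 1/5: a pole of order 2; residue -1/8.


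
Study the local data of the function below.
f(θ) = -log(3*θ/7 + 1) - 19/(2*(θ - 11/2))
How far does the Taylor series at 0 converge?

The radius of convergence is 7/3.

Denominator factor (θ - 11/2): pole of order 1 at 11/2, modulus 11/2.
Branch term (-1)*log(1 - θ/(-7/3)): its argument vanishes at θ = -7/3, a logarithmic branch point, modulus 7/3.
The radius of convergence is the smallest modulus among the singular points: 7/3.


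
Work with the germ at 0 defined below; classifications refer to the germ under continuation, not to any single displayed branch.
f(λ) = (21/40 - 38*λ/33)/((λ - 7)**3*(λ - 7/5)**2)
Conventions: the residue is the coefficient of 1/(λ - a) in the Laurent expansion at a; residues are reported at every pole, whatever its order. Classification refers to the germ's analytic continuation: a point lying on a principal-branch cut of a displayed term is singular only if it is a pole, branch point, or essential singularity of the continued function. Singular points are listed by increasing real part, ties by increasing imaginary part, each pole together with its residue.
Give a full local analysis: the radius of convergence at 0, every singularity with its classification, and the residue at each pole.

Denominator factor (λ - 7/5)^2: pole of order 2 at 7/5, modulus 7/5.
Denominator factor (λ - 7)^3: pole of order 3 at 7, modulus 7.
The radius of convergence is the smallest modulus among the singular points: 7/5.
At the order-2 pole 7/5 set g(λ) = (λ - (7/5))^2*f(λ) = (21/40 - 38*λ/33)/(λ - 7)**3.
Order-2 pole: residue = g'(a); g'(7/5) = 228875/23181312, so the residue is 228875/23181312.
At the order-3 pole 7 set g(λ) = (λ - (7))^3*f(λ) = (21/40 - 38*λ/33)/(λ - 7/5)**2.
Order-3 pole: residue = g''(a)/2; g''(7) = -228875/11590656, so the residue is -228875/23181312.
List the singular points by increasing real part (a conjugate pair: the negative imaginary part first).

Radius of convergence at 0: 7/5.
At 7/5: a pole of order 2; residue 228875/23181312.
At 7: a pole of order 3; residue -228875/23181312.


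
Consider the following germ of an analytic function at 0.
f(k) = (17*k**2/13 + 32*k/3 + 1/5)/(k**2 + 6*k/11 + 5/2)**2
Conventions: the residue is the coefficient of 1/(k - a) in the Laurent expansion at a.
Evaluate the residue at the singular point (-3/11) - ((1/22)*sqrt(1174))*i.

The factor k**2 + 6*k/11 + 5/2 splits as (k - a)(k - a') with a = (-3/11) - ((1/22)*sqrt(1174))*i, a' = (-3/11) + ((1/22)*sqrt(1174))*i. At the order-2 pole a set g(k) = (k - a)^2*f(k) = [17*k**2/13 + 32*k/3 + 1/5] / (k - a')^2.
Order-2 pole: residue = g'(a); g'((-3/11) - ((1/22)*sqrt(1174))*i) = ((96921/89587940)*sqrt(1174))*i, so the residue is ((96921/89587940)*sqrt(1174))*i.

The residue is ((96921/89587940)*sqrt(1174))*i.


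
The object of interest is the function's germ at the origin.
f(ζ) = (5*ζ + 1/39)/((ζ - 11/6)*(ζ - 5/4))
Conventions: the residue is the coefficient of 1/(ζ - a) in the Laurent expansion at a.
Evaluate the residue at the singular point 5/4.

The residue is -979/91.

At the order-1 pole 5/4 set g(ζ) = (ζ - (5/4))*f(ζ) = (5*ζ + 1/39)/(ζ - 11/6).
Simple pole: residue = g(a) at a = 5/4, which is -979/91.


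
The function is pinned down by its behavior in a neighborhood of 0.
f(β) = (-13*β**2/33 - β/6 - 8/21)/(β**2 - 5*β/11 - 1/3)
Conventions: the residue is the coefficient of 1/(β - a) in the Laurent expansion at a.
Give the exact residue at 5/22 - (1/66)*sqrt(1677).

The factor β**2 - 5*β/11 - 1/3 splits as (β - a)(β - a') with a = 5/22 - (1/66)*sqrt(1677), a' = 5/22 + (1/66)*sqrt(1677). At the order-1 pole a set g(β) = (β - a)*f(β) = [-13*β**2/33 - β/6 - 8/21] / (β - a').
Simple pole: residue = g(a) at a = 5/22 - (1/66)*sqrt(1677), which is -251/1452 + (198175/17045028)*sqrt(1677).

The residue is -251/1452 + (198175/17045028)*sqrt(1677).


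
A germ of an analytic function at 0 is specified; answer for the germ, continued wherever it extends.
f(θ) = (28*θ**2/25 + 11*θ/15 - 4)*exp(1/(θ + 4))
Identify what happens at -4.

The point is an essential singularity.

The exponent 1/(θ - (-4)) has a pole at -4, so exp(1/(θ - (-4))) takes every nonzero value near it: an essential singularity (not a pole of any order).
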